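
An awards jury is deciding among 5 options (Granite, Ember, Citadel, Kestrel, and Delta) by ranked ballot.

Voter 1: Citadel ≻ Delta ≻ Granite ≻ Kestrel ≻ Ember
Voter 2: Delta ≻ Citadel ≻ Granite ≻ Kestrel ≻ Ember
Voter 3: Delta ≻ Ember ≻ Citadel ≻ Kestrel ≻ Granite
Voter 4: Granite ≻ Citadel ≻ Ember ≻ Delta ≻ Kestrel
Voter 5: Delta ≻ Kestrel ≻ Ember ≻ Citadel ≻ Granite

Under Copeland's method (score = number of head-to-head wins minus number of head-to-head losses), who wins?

Delta

Pairwise results:
  Granite vs Ember: Granite wins 3–2.
  Granite vs Citadel: Citadel wins 4–1.
  Granite vs Kestrel: Granite wins 3–2.
  Granite vs Delta: Delta wins 4–1.
  Ember vs Citadel: Citadel wins 3–2.
  Ember vs Kestrel: Kestrel wins 3–2.
  Ember vs Delta: Delta wins 4–1.
  Citadel vs Kestrel: Citadel wins 4–1.
  Citadel vs Delta: Delta wins 3–2.
  Kestrel vs Delta: Delta wins 5–0.
Copeland scores (wins − losses):
  Granite: 2 − 2 = 0
  Ember: 0 − 4 = -4
  Citadel: 3 − 1 = 2
  Kestrel: 1 − 3 = -2
  Delta: 4 − 0 = 4
Delta has the best Copeland score.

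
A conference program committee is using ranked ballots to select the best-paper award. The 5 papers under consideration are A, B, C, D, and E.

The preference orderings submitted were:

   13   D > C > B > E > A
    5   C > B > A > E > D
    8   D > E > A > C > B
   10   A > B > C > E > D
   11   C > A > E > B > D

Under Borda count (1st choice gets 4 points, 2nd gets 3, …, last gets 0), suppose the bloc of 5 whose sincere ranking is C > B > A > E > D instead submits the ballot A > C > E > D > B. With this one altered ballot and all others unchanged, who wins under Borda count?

Borda totals with the altered ballot: A 109, B 67, C 126, D 89, E 79.
The winner is unchanged: still C.

C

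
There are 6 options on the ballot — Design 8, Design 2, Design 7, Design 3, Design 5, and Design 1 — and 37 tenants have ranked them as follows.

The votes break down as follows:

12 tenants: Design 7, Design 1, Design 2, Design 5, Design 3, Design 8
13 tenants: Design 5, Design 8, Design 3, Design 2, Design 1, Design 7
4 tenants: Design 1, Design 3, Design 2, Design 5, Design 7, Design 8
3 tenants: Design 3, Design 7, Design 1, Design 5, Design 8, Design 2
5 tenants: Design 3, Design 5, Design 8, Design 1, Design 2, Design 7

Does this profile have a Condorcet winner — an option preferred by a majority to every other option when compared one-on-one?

No

Head-to-head results (37 voters total):
Design 8 vs Design 2: Design 8 wins 21–16.
Design 8 vs Design 7: Design 7 wins 19–18.
Design 8 vs Design 3: Design 3 wins 24–13.
Design 8 vs Design 5: Design 5 wins 37–0.
Design 8 vs Design 1: Design 1 wins 19–18.
Design 2 vs Design 7: Design 2 wins 22–15.
Design 2 vs Design 3: Design 3 wins 25–12.
Design 2 vs Design 5: Design 5 wins 21–16.
Design 2 vs Design 1: Design 1 wins 24–13.
Design 7 vs Design 3: Design 3 wins 25–12.
Design 7 vs Design 5: Design 5 wins 22–15.
Design 7 vs Design 1: Design 1 wins 22–15.
Design 3 vs Design 5: Design 5 wins 25–12.
Design 3 vs Design 1: Design 3 wins 21–16.
Design 5 vs Design 1: Design 1 wins 19–18.
No candidate beats all others: Design 8 beats Design 2 beats Design 7 beats Design 8, a majority cycle.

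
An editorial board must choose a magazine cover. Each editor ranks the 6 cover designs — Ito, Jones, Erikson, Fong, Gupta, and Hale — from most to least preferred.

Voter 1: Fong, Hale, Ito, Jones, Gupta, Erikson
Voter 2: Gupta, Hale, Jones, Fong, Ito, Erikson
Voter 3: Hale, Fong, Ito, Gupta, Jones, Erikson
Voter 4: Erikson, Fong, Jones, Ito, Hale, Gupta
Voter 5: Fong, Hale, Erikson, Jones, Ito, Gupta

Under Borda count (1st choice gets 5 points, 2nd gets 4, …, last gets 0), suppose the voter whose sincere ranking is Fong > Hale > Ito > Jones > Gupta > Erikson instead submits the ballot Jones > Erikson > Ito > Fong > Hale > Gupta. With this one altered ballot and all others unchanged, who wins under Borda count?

Fong

Borda totals with the altered ballot: Ito 10, Jones 14, Erikson 12, Fong 17, Gupta 7, Hale 15.
The winner is unchanged: still Fong.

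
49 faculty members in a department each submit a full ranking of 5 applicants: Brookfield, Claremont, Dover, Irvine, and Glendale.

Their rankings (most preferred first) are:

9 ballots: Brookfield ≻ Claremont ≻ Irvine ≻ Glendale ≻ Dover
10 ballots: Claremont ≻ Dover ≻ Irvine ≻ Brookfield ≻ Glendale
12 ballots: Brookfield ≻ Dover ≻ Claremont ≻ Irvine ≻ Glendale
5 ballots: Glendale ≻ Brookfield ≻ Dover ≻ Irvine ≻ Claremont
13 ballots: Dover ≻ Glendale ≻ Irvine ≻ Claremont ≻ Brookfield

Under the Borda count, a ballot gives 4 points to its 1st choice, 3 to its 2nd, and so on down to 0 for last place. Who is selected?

Dover

Borda scores:
  Brookfield: 9·4 + 10·1 + 12·4 + 5·3 + 13·0 = 109
  Claremont: 9·3 + 10·4 + 12·2 + 5·0 + 13·1 = 104
  Dover: 9·0 + 10·3 + 12·3 + 5·2 + 13·4 = 128
  Irvine: 9·2 + 10·2 + 12·1 + 5·1 + 13·2 = 81
  Glendale: 9·1 + 10·0 + 12·0 + 5·4 + 13·3 = 68
Dover has the highest total.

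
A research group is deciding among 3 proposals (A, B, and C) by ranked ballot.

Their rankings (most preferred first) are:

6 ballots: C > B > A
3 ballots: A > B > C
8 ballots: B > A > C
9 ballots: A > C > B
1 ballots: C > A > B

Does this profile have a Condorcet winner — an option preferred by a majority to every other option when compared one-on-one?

Head-to-head results (27 voters total):
A vs B: B wins 14–13.
A vs C: A wins 20–7.
B vs C: C wins 16–11.
No candidate beats all others: A beats C beats B beats A, a majority cycle.

No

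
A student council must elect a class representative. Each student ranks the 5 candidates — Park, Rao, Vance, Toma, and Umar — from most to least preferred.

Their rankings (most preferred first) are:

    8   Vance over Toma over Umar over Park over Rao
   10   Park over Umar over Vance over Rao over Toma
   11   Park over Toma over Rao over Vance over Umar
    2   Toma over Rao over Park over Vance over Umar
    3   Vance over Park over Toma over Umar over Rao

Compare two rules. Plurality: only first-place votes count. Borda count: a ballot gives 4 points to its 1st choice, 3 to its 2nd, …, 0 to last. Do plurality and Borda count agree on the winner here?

Plurality first-place counts: Park 21, Rao 0, Vance 11, Toma 2, Umar 0 → Park.
Borda totals: Park 105, Rao 38, Vance 77, Toma 71, Umar 49 → Park.
The two rules agree on Park.

Yes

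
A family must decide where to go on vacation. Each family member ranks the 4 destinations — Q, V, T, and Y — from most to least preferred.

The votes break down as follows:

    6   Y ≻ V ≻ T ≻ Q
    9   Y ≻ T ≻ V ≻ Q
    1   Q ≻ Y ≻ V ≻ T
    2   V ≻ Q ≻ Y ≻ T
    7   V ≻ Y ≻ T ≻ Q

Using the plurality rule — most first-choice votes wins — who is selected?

Y

First-place vote totals:
  Q: 1
  V: 9
  T: 0
  Y: 15
Y has the most first-place votes.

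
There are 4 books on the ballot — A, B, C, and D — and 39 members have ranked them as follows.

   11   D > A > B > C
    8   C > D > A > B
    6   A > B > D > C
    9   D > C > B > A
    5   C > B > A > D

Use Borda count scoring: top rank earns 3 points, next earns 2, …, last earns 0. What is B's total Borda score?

42

Borda scores:
  A: 11·2 + 8·1 + 6·3 + 9·0 + 5·1 = 53
  B: 11·1 + 8·0 + 6·2 + 9·1 + 5·2 = 42
  C: 11·0 + 8·3 + 6·0 + 9·2 + 5·3 = 57
  D: 11·3 + 8·2 + 6·1 + 9·3 + 5·0 = 82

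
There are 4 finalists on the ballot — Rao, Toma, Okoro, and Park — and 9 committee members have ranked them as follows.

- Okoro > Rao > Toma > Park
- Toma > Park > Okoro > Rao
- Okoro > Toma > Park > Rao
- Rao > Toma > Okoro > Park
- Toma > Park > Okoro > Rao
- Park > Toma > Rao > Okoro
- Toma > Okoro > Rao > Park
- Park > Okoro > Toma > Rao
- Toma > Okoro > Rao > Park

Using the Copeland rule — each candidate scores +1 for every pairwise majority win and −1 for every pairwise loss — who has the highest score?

Toma

Pairwise results:
  Rao vs Toma: Toma wins 7–2.
  Rao vs Okoro: Okoro wins 7–2.
  Rao vs Park: Park wins 5–4.
  Toma vs Okoro: Toma wins 6–3.
  Toma vs Park: Toma wins 7–2.
  Okoro vs Park: Okoro wins 5–4.
Copeland scores (wins − losses):
  Rao: 0 − 3 = -3
  Toma: 3 − 0 = 3
  Okoro: 2 − 1 = 1
  Park: 1 − 2 = -1
Toma has the best Copeland score.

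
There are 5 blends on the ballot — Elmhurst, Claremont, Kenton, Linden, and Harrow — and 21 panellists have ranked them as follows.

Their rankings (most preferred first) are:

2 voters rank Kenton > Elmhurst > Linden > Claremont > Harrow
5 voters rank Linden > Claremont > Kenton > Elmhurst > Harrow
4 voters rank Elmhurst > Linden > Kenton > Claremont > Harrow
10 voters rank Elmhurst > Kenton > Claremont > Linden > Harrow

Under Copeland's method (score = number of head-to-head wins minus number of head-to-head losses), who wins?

Pairwise results:
  Elmhurst vs Claremont: Elmhurst wins 16–5.
  Elmhurst vs Kenton: Elmhurst wins 14–7.
  Elmhurst vs Linden: Elmhurst wins 16–5.
  Elmhurst vs Harrow: Elmhurst wins 21–0.
  Claremont vs Kenton: Kenton wins 16–5.
  Claremont vs Linden: Linden wins 11–10.
  Claremont vs Harrow: Claremont wins 21–0.
  Kenton vs Linden: Kenton wins 12–9.
  Kenton vs Harrow: Kenton wins 21–0.
  Linden vs Harrow: Linden wins 21–0.
Copeland scores (wins − losses):
  Elmhurst: 4 − 0 = 4
  Claremont: 1 − 3 = -2
  Kenton: 3 − 1 = 2
  Linden: 2 − 2 = 0
  Harrow: 0 − 4 = -4
Elmhurst has the best Copeland score.

Elmhurst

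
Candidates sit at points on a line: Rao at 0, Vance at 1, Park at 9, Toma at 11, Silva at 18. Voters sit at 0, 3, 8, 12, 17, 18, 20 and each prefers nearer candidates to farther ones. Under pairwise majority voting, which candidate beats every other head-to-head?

Toma

With single-peaked preferences on a line, the Condorcet winner is the candidate closest to the median voter.
The median voter (position 12) is closest to Toma at 11.
Check: Toma vs Rao — voters closer to Toma: 5 of 7.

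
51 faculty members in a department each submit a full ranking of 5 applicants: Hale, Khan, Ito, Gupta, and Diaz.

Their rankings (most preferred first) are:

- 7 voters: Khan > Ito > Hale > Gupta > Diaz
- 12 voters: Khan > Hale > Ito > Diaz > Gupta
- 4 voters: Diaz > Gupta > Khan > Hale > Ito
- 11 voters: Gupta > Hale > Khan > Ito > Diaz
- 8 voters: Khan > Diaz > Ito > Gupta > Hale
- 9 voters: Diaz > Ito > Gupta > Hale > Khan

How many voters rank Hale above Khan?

Ballots ranking Hale above Khan: 11+9 = 20.
Ballots ranking Khan above Hale: 7+12+4+8 = 31.
So 20 of 51 voters prefer Hale to Khan.

20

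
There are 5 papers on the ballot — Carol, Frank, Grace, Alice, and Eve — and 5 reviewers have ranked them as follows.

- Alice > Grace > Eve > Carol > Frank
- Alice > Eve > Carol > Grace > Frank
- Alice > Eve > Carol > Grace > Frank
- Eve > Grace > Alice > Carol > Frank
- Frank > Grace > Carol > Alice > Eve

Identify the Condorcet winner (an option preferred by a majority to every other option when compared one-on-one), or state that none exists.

Alice

Head-to-head results (5 voters total):
Carol vs Frank: Carol wins 4–1.
Carol vs Grace: Grace wins 3–2.
Carol vs Alice: Alice wins 4–1.
Carol vs Eve: Eve wins 4–1.
Frank vs Grace: Grace wins 4–1.
Frank vs Alice: Alice wins 4–1.
Frank vs Eve: Eve wins 4–1.
Grace vs Alice: Alice wins 3–2.
Grace vs Eve: Eve wins 3–2.
Alice vs Eve: Alice wins 4–1.
Alice beats each rival — Carol (4–1), Frank (4–1), Grace (3–2), Eve (4–1) — so Alice is the Condorcet winner.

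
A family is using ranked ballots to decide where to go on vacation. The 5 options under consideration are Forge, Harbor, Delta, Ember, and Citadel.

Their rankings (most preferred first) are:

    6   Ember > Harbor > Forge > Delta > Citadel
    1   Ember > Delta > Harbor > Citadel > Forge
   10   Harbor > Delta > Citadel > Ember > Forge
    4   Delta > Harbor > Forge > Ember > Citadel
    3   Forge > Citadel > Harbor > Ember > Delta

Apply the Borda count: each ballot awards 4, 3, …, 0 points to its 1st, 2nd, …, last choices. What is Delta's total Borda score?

55

Borda scores:
  Forge: 6·2 + 0 + 10·0 + 4·2 + 3·4 = 32
  Harbor: 6·3 + 2 + 10·4 + 4·3 + 3·2 = 78
  Delta: 6·1 + 3 + 10·3 + 4·4 + 3·0 = 55
  Ember: 6·4 + 4 + 10·1 + 4·1 + 3·1 = 45
  Citadel: 6·0 + 1 + 10·2 + 4·0 + 3·3 = 30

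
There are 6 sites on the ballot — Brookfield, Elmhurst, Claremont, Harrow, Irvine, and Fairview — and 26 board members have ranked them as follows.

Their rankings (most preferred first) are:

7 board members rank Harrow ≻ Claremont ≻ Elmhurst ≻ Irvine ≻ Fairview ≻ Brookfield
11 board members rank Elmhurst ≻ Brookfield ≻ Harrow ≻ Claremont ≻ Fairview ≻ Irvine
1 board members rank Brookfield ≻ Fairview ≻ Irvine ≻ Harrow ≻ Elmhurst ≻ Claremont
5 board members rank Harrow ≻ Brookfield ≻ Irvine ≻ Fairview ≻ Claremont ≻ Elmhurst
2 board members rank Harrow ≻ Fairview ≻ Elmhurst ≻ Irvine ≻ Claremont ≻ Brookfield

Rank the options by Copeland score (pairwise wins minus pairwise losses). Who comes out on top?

Pairwise results:
  Brookfield vs Elmhurst: Elmhurst wins 20–6.
  Brookfield vs Claremont: Brookfield wins 17–9.
  Brookfield vs Harrow: Harrow wins 14–12.
  Brookfield vs Irvine: Brookfield wins 17–9.
  Brookfield vs Fairview: Brookfield wins 17–9.
  Elmhurst vs Claremont: Elmhurst wins 14–12.
  Elmhurst vs Harrow: Harrow wins 15–11.
  Elmhurst vs Irvine: Elmhurst wins 20–6.
  Elmhurst vs Fairview: Elmhurst wins 18–8.
  Claremont vs Harrow: Harrow wins 26–0.
  Claremont vs Irvine: Claremont wins 18–8.
  Claremont vs Fairview: Claremont wins 18–8.
  Harrow vs Irvine: Harrow wins 25–1.
  Harrow vs Fairview: Harrow wins 25–1.
  Irvine vs Fairview: Fairview wins 14–12.
Copeland scores (wins − losses):
  Brookfield: 3 − 2 = 1
  Elmhurst: 4 − 1 = 3
  Claremont: 2 − 3 = -1
  Harrow: 5 − 0 = 5
  Irvine: 0 − 5 = -5
  Fairview: 1 − 4 = -3
Harrow has the best Copeland score.

Harrow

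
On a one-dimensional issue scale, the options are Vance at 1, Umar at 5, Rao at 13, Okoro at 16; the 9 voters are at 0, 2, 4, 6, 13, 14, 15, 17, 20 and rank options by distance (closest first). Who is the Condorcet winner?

With single-peaked preferences on a line, the Condorcet winner is the candidate closest to the median voter.
The median voter (position 13) is closest to Rao at 13.
Check: Rao vs Vance — voters closer to Rao: 5 of 9.

Rao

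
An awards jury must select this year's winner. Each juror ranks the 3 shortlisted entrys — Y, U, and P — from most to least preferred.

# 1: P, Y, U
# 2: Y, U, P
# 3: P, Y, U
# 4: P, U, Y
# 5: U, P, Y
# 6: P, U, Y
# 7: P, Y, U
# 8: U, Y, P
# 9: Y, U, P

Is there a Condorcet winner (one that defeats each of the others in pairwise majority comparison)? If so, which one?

P

Head-to-head results (9 voters total):
Y vs U: Y wins 5–4.
Y vs P: P wins 6–3.
U vs P: P wins 5–4.
P beats each rival — Y (6–3), U (5–4) — so P is the Condorcet winner.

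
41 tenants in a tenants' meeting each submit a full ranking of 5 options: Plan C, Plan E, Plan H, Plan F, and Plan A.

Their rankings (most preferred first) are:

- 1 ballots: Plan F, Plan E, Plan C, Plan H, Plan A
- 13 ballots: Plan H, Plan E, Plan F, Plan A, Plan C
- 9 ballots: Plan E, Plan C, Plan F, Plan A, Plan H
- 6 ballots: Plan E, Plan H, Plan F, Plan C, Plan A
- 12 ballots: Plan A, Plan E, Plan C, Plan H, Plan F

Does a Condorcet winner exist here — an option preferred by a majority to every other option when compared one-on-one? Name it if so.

Plan E

Head-to-head results (41 voters total):
Plan C vs Plan E: Plan E wins 41–0.
Plan C vs Plan H: Plan C wins 22–19.
Plan C vs Plan F: Plan C wins 21–20.
Plan C vs Plan A: Plan A wins 25–16.
Plan E vs Plan H: Plan E wins 28–13.
Plan E vs Plan F: Plan E wins 40–1.
Plan E vs Plan A: Plan E wins 29–12.
Plan H vs Plan F: Plan H wins 31–10.
Plan H vs Plan A: Plan A wins 21–20.
Plan F vs Plan A: Plan F wins 29–12.
Plan E beats each rival — Plan C (41–0), Plan H (28–13), Plan F (40–1), Plan A (29–12) — so Plan E is the Condorcet winner.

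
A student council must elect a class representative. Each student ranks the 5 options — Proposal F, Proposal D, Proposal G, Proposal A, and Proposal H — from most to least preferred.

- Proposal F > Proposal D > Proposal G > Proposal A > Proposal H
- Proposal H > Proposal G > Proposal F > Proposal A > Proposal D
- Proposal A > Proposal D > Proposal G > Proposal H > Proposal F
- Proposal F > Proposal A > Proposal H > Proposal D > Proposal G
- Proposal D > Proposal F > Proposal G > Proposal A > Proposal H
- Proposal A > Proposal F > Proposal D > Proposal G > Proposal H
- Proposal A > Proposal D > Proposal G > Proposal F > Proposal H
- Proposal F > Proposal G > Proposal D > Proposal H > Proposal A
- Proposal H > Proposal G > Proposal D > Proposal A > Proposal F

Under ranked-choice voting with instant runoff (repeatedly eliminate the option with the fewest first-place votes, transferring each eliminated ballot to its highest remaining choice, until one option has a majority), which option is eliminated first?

Round 1: Proposal F 3, Proposal A 3, Proposal H 2, Proposal D 1, Proposal G 0. Proposal G has the fewest and is eliminated.
Round 2: Proposal F 3, Proposal A 3, Proposal H 2, Proposal D 1. Proposal D has the fewest and is eliminated.
Round 3: Proposal F 4, Proposal A 3, Proposal H 2. Proposal H has the fewest and is eliminated.
Round 4: Proposal F 5, Proposal A 4. Proposal F has a majority.

Proposal G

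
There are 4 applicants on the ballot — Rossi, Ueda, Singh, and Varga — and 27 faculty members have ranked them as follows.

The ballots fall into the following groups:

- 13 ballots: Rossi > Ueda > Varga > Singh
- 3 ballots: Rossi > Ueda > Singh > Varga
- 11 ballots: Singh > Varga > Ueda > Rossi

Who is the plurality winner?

First-place vote totals:
  Rossi: 16
  Ueda: 0
  Singh: 11
  Varga: 0
Rossi has the most first-place votes.

Rossi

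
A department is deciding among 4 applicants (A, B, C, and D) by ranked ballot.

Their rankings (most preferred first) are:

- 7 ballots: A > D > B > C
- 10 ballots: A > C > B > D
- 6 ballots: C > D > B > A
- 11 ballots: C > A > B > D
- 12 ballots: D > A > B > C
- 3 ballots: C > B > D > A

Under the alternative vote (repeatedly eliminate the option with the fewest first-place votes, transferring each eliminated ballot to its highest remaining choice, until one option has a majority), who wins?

Round 1: C 20, A 17, D 12, B 0. B has the fewest and is eliminated.
Round 2: C 20, A 17, D 12. D has the fewest and is eliminated.
Round 3: A 29, C 20. A has a majority.

A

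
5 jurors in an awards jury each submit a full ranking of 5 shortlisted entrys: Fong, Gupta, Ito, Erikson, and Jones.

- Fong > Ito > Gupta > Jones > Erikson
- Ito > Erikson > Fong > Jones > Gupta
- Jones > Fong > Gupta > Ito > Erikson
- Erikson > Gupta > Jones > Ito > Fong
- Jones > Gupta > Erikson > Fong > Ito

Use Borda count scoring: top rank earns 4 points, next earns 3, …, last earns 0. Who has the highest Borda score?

Borda scores:
  Fong: 4 + 2 + 3 + 0 + 1 = 10
  Gupta: 2 + 0 + 2 + 3 + 3 = 10
  Ito: 3 + 4 + 1 + 1 + 0 = 9
  Erikson: 0 + 3 + 0 + 4 + 2 = 9
  Jones: 1 + 1 + 4 + 2 + 4 = 12
Jones has the highest total.

Jones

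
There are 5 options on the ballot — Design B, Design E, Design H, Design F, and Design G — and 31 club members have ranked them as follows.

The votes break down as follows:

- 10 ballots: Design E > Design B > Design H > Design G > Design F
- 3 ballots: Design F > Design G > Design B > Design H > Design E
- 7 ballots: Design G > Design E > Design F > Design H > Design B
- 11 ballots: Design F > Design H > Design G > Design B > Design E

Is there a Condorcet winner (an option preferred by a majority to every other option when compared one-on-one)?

No

Head-to-head results (31 voters total):
Design B vs Design E: Design E wins 17–14.
Design B vs Design H: Design H wins 18–13.
Design B vs Design F: Design F wins 21–10.
Design B vs Design G: Design G wins 21–10.
Design E vs Design H: Design E wins 17–14.
Design E vs Design F: Design E wins 17–14.
Design E vs Design G: Design G wins 21–10.
Design H vs Design F: Design F wins 21–10.
Design H vs Design G: Design H wins 21–10.
Design F vs Design G: Design G wins 17–14.
No candidate beats all others: Design E beats Design H beats Design G beats Design E, a majority cycle.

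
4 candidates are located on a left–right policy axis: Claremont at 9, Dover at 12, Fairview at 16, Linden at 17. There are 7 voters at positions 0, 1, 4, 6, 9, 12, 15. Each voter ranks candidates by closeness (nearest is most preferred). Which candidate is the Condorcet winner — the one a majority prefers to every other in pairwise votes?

Claremont

With single-peaked preferences on a line, the Condorcet winner is the candidate closest to the median voter.
The median voter (position 6) is closest to Claremont at 9.
Check: Claremont vs Linden — voters closer to Claremont: 6 of 7.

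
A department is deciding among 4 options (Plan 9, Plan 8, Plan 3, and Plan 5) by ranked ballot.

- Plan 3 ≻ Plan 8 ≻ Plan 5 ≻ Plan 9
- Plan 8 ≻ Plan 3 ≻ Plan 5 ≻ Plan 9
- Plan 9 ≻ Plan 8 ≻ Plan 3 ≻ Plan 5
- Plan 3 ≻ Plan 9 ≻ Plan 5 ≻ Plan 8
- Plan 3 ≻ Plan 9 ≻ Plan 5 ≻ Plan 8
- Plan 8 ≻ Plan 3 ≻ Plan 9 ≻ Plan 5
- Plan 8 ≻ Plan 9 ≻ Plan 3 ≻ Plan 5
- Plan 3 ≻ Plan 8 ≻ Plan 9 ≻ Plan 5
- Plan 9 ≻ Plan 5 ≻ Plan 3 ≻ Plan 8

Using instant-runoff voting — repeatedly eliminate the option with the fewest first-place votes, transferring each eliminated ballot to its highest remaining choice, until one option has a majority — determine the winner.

Round 1: Plan 3 4, Plan 8 3, Plan 9 2, Plan 5 0. Plan 5 has the fewest and is eliminated.
Round 2: Plan 3 4, Plan 8 3, Plan 9 2. Plan 9 has the fewest and is eliminated.
Round 3: Plan 3 5, Plan 8 4. Plan 3 has a majority.

Plan 3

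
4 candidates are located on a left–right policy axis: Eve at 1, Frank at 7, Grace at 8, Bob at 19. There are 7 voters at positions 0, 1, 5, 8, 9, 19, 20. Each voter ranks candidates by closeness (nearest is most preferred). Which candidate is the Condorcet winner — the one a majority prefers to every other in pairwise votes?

With single-peaked preferences on a line, the Condorcet winner is the candidate closest to the median voter.
The median voter (position 8) is closest to Grace at 8.
Check: Grace vs Bob — voters closer to Grace: 5 of 7.

Grace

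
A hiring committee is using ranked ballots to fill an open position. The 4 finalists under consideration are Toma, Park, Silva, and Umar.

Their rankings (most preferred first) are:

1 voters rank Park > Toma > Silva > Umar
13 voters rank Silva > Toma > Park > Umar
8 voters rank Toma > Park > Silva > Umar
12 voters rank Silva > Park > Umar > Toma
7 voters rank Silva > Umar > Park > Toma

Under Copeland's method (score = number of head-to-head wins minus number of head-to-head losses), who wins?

Silva

Pairwise results:
  Toma vs Park: Toma wins 21–20.
  Toma vs Silva: Silva wins 32–9.
  Toma vs Umar: Toma wins 22–19.
  Park vs Silva: Silva wins 32–9.
  Park vs Umar: Park wins 34–7.
  Silva vs Umar: Silva wins 41–0.
Copeland scores (wins − losses):
  Toma: 2 − 1 = 1
  Park: 1 − 2 = -1
  Silva: 3 − 0 = 3
  Umar: 0 − 3 = -3
Silva has the best Copeland score.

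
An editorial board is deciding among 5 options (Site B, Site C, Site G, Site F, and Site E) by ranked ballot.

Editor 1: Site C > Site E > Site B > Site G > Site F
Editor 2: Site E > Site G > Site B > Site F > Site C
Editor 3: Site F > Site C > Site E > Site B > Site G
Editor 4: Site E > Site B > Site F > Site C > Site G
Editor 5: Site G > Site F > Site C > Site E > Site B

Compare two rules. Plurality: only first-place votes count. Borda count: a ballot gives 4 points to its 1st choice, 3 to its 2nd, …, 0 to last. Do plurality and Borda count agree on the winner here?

Plurality first-place counts: Site B 0, Site C 1, Site G 1, Site F 1, Site E 2 → Site E.
Borda totals: Site B 8, Site C 10, Site G 8, Site F 10, Site E 14 → Site E.
The two rules agree on Site E.

Yes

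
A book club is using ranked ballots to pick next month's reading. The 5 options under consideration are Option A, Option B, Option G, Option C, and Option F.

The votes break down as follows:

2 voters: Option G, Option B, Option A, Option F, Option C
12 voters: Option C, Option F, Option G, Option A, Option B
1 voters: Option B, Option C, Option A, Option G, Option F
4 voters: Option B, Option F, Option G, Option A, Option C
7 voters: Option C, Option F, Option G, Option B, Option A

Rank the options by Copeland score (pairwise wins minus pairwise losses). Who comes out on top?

Pairwise results:
  Option A vs Option B: Option B wins 14–12.
  Option A vs Option G: Option G wins 25–1.
  Option A vs Option C: Option C wins 20–6.
  Option A vs Option F: Option F wins 23–3.
  Option B vs Option G: Option G wins 21–5.
  Option B vs Option C: Option C wins 19–7.
  Option B vs Option F: Option F wins 19–7.
  Option G vs Option C: Option C wins 20–6.
  Option G vs Option F: Option F wins 23–3.
  Option C vs Option F: Option C wins 20–6.
Copeland scores (wins − losses):
  Option A: 0 − 4 = -4
  Option B: 1 − 3 = -2
  Option G: 2 − 2 = 0
  Option C: 4 − 0 = 4
  Option F: 3 − 1 = 2
Option C has the best Copeland score.

Option C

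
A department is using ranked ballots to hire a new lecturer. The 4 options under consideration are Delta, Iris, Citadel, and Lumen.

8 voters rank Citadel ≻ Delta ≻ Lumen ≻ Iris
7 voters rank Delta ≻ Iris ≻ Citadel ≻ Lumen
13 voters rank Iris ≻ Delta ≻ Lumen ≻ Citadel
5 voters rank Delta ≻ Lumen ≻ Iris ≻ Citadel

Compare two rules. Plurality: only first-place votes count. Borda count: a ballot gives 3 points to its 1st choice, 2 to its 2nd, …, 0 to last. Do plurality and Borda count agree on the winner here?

Plurality first-place counts: Delta 12, Iris 13, Citadel 8, Lumen 0 → Iris.
Borda totals: Delta 78, Iris 58, Citadel 31, Lumen 31 → Delta.
The two rules disagree: plurality picks Iris, Borda picks Delta.

No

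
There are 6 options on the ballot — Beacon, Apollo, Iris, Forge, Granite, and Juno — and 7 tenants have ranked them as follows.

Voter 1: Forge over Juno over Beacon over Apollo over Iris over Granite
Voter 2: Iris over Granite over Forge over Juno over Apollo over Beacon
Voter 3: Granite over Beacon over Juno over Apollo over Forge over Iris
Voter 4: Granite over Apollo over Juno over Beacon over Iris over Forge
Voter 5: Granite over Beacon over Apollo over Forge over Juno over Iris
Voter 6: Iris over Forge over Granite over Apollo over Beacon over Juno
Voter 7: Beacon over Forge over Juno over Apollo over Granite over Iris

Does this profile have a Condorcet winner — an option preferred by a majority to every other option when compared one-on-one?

Yes

Head-to-head results (7 voters total):
Beacon vs Apollo: Beacon wins 4–3.
Beacon vs Iris: Beacon wins 5–2.
Beacon vs Forge: Beacon wins 4–3.
Beacon vs Granite: Granite wins 5–2.
Beacon vs Juno: Beacon wins 4–3.
Apollo vs Iris: Apollo wins 5–2.
Apollo vs Forge: Forge wins 4–3.
Apollo vs Granite: Granite wins 5–2.
Apollo vs Juno: Juno wins 4–3.
Iris vs Forge: Forge wins 4–3.
Iris vs Granite: Granite wins 4–3.
Iris vs Juno: Juno wins 5–2.
Forge vs Granite: Granite wins 4–3.
Forge vs Juno: Forge wins 5–2.
Granite vs Juno: Granite wins 5–2.
Granite beats each rival — Beacon (5–2), Apollo (5–2), Iris (4–3), Forge (4–3), Juno (5–2) — so Granite is the Condorcet winner.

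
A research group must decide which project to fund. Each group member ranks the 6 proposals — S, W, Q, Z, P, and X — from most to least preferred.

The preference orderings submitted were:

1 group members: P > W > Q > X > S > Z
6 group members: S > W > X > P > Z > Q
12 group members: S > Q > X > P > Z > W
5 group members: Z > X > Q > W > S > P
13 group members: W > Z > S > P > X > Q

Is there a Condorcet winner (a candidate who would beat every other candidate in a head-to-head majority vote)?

Yes

Head-to-head results (37 voters total):
S vs W: W wins 19–18.
S vs Q: S wins 31–6.
S vs Z: S wins 19–18.
S vs P: S wins 36–1.
S vs X: S wins 31–6.
W vs Q: W wins 20–17.
W vs Z: W wins 20–17.
W vs P: W wins 24–13.
W vs X: W wins 20–17.
Q vs Z: Z wins 24–13.
Q vs P: P wins 20–17.
Q vs X: X wins 24–13.
Z vs P: P wins 19–18.
Z vs X: X wins 19–18.
P vs X: X wins 23–14.
W beats each rival — S (19–18), Q (20–17), Z (20–17), P (24–13), X (20–17) — so W is the Condorcet winner.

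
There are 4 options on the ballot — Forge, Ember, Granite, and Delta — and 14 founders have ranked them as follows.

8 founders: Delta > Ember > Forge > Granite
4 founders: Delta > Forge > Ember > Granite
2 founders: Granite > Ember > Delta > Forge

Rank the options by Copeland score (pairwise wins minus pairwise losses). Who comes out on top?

Pairwise results:
  Forge vs Ember: Ember wins 10–4.
  Forge vs Granite: Forge wins 12–2.
  Forge vs Delta: Delta wins 14–0.
  Ember vs Granite: Ember wins 12–2.
  Ember vs Delta: Delta wins 12–2.
  Granite vs Delta: Delta wins 12–2.
Copeland scores (wins − losses):
  Forge: 1 − 2 = -1
  Ember: 2 − 1 = 1
  Granite: 0 − 3 = -3
  Delta: 3 − 0 = 3
Delta has the best Copeland score.

Delta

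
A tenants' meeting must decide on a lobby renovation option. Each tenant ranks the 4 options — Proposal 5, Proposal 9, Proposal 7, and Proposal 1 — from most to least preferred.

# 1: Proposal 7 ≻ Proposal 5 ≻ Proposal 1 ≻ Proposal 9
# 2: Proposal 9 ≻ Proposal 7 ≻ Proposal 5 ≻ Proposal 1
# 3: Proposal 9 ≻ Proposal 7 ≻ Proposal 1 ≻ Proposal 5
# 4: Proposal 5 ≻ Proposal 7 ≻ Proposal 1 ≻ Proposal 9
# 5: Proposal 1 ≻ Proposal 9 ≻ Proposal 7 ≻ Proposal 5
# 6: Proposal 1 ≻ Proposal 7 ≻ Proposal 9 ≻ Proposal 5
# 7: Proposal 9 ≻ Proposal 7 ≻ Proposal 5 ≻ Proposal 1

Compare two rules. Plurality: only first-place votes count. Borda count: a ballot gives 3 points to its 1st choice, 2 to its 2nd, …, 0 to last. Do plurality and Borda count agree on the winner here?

No

Plurality first-place counts: Proposal 5 1, Proposal 9 3, Proposal 7 1, Proposal 1 2 → Proposal 9.
Borda totals: Proposal 5 7, Proposal 9 12, Proposal 7 14, Proposal 1 9 → Proposal 7.
The two rules disagree: plurality picks Proposal 9, Borda picks Proposal 7.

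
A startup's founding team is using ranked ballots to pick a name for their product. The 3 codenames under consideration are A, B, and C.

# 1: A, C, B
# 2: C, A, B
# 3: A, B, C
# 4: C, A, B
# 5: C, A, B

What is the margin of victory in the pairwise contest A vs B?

Ballots ranking A above B: 5.
Ballots ranking B above A: 0.
A wins 5–0, a margin of 5.

5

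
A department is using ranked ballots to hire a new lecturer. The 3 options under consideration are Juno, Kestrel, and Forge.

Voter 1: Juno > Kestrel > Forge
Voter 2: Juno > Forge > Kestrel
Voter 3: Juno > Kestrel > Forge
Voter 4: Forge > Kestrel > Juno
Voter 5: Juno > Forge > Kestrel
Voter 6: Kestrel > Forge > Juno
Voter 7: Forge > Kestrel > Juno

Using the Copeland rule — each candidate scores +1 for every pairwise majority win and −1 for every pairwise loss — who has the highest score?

Pairwise results:
  Juno vs Kestrel: Juno wins 4–3.
  Juno vs Forge: Juno wins 4–3.
  Kestrel vs Forge: Forge wins 4–3.
Copeland scores (wins − losses):
  Juno: 2 − 0 = 2
  Kestrel: 0 − 2 = -2
  Forge: 1 − 1 = 0
Juno has the best Copeland score.

Juno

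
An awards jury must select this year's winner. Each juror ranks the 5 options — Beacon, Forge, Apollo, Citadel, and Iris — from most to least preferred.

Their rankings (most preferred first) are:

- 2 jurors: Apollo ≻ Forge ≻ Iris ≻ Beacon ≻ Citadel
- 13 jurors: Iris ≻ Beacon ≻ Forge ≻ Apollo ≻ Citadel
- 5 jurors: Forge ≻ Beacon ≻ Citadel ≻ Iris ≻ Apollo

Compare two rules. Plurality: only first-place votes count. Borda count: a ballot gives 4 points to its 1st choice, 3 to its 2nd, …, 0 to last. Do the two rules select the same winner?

Plurality first-place counts: Beacon 0, Forge 5, Apollo 2, Citadel 0, Iris 13 → Iris.
Borda totals: Beacon 56, Forge 52, Apollo 21, Citadel 10, Iris 61 → Iris.
The two rules agree on Iris.

Yes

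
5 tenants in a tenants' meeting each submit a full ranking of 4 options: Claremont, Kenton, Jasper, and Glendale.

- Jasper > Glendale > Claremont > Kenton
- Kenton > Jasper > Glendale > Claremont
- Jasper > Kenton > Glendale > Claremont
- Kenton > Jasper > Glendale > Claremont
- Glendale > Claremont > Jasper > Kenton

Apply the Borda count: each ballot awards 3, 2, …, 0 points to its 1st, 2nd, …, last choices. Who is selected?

Borda scores:
  Claremont: 1 + 0 + 0 + 0 + 2 = 3
  Kenton: 0 + 3 + 2 + 3 + 0 = 8
  Jasper: 3 + 2 + 3 + 2 + 1 = 11
  Glendale: 2 + 1 + 1 + 1 + 3 = 8
Jasper has the highest total.

Jasper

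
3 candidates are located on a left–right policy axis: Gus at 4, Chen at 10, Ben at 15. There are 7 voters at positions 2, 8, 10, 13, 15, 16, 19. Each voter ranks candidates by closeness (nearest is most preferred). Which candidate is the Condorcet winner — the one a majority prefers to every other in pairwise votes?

With single-peaked preferences on a line, the Condorcet winner is the candidate closest to the median voter.
The median voter (position 13) is closest to Ben at 15.
Check: Ben vs Gus — voters closer to Ben: 5 of 7.

Ben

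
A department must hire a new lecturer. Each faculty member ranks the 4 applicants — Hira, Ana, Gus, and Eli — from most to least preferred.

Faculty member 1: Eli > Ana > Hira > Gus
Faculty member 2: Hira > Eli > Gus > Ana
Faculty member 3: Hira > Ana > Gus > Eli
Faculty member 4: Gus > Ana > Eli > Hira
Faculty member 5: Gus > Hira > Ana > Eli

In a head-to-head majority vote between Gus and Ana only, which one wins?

Ballots ranking Gus above Ana: 3.
Ballots ranking Ana above Gus: 2.
Gus wins the head-to-head, 3–2.

Gus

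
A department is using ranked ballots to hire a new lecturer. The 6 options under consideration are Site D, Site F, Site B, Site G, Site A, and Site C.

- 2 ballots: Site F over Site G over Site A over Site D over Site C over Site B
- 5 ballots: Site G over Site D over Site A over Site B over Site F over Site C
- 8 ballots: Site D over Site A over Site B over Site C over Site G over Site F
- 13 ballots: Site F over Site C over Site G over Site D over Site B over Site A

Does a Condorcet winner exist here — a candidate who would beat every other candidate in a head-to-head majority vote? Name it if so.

Head-to-head results (28 voters total):
Site D vs Site F: Site F wins 15–13.
Site D vs Site B: Site D wins 28–0.
Site D vs Site G: Site G wins 20–8.
Site D vs Site A: Site D wins 26–2.
Site D vs Site C: Site D wins 15–13.
Site F vs Site B: Site F wins 15–13.
Site F vs Site G: Site F wins 15–13.
Site F vs Site A: Site F wins 15–13.
Site F vs Site C: Site F wins 20–8.
Site B vs Site G: Site G wins 20–8.
Site B vs Site A: Site A wins 15–13.
Site B vs Site C: Site C wins 15–13.
Site G vs Site A: Site G wins 20–8.
Site G vs Site C: Site C wins 21–7.
Site A vs Site C: Site A wins 15–13.
Site F beats each rival — Site D (15–13), Site B (15–13), Site G (15–13), Site A (15–13), Site C (20–8) — so Site F is the Condorcet winner.

Site F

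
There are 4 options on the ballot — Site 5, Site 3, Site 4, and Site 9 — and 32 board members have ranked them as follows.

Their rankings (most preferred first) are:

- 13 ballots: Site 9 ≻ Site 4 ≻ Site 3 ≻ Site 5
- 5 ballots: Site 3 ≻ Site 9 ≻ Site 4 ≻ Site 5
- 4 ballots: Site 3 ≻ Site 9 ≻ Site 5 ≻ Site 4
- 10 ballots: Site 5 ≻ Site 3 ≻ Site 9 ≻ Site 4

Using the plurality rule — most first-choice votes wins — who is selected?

Site 9

First-place vote totals:
  Site 5: 10
  Site 3: 9
  Site 4: 0
  Site 9: 13
Site 9 has the most first-place votes.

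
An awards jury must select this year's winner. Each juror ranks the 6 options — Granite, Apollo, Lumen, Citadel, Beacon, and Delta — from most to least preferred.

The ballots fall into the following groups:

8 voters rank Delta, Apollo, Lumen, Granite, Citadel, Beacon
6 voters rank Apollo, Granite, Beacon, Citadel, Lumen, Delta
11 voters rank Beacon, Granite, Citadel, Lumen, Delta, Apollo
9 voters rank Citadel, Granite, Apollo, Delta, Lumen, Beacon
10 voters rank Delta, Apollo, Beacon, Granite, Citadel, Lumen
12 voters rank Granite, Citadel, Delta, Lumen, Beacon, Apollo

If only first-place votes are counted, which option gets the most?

First-place vote totals:
  Granite: 12
  Apollo: 6
  Lumen: 0
  Citadel: 9
  Beacon: 11
  Delta: 18
Delta has the most first-place votes.

Delta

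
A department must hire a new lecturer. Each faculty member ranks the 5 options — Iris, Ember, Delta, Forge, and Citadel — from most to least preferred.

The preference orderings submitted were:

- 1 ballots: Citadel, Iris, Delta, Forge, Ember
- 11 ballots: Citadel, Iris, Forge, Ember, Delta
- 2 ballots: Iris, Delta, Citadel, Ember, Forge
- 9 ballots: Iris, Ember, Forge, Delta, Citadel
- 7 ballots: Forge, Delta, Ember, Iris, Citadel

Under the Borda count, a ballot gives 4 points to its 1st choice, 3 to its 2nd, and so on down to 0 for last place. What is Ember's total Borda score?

Borda scores:
  Iris: 3 + 11·3 + 2·4 + 9·4 + 7·1 = 87
  Ember: 0 + 11·1 + 2·1 + 9·3 + 7·2 = 54
  Delta: 2 + 11·0 + 2·3 + 9·1 + 7·3 = 38
  Forge: 1 + 11·2 + 2·0 + 9·2 + 7·4 = 69
  Citadel: 4 + 11·4 + 2·2 + 9·0 + 7·0 = 52

54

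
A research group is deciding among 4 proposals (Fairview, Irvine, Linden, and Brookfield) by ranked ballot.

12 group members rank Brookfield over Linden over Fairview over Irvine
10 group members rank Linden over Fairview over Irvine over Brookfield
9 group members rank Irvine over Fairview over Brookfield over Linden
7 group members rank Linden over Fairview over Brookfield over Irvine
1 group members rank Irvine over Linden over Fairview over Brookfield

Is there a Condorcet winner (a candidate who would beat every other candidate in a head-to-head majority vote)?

Head-to-head results (39 voters total):
Fairview vs Irvine: Fairview wins 29–10.
Fairview vs Linden: Linden wins 30–9.
Fairview vs Brookfield: Fairview wins 27–12.
Irvine vs Linden: Linden wins 29–10.
Irvine vs Brookfield: Irvine wins 20–19.
Linden vs Brookfield: Brookfield wins 21–18.
No candidate beats all others: Fairview beats Brookfield beats Linden beats Fairview, a majority cycle.

No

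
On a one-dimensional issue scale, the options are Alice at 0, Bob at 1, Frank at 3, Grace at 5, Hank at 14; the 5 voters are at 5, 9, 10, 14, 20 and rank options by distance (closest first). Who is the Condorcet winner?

With single-peaked preferences on a line, the Condorcet winner is the candidate closest to the median voter.
The median voter (position 10) is closest to Hank at 14.
Check: Hank vs Grace — voters closer to Hank: 3 of 5.

Hank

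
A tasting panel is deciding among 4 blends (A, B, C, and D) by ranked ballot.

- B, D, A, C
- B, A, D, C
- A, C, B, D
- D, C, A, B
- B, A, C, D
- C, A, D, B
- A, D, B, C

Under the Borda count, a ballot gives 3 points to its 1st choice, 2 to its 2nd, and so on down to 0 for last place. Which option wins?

A

Borda scores:
  A: 1 + 2 + 3 + 1 + 2 + 2 + 3 = 14
  B: 3 + 3 + 1 + 0 + 3 + 0 + 1 = 11
  C: 0 + 0 + 2 + 2 + 1 + 3 + 0 = 8
  D: 2 + 1 + 0 + 3 + 0 + 1 + 2 = 9
A has the highest total.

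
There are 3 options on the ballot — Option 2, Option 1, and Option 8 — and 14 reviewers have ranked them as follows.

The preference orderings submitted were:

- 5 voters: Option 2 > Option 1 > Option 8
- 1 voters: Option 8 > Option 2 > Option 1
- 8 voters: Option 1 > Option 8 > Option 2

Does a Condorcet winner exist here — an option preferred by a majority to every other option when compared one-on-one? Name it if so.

Head-to-head results (14 voters total):
Option 2 vs Option 1: Option 1 wins 8–6.
Option 2 vs Option 8: Option 8 wins 9–5.
Option 1 vs Option 8: Option 1 wins 13–1.
Option 1 beats each rival — Option 2 (8–6), Option 8 (13–1) — so Option 1 is the Condorcet winner.

Option 1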